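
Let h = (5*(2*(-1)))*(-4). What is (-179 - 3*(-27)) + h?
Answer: -58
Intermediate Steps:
h = 40 (h = (5*(-2))*(-4) = -10*(-4) = 40)
(-179 - 3*(-27)) + h = (-179 - 3*(-27)) + 40 = (-179 - 1*(-81)) + 40 = (-179 + 81) + 40 = -98 + 40 = -58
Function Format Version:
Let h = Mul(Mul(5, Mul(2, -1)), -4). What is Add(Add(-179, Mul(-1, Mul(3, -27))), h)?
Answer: -58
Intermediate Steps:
h = 40 (h = Mul(Mul(5, -2), -4) = Mul(-10, -4) = 40)
Add(Add(-179, Mul(-1, Mul(3, -27))), h) = Add(Add(-179, Mul(-1, Mul(3, -27))), 40) = Add(Add(-179, Mul(-1, -81)), 40) = Add(Add(-179, 81), 40) = Add(-98, 40) = -58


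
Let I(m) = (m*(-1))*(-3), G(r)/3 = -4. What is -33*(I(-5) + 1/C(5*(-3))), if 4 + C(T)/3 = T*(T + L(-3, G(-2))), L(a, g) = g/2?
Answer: 153934/311 ≈ 494.96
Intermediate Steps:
G(r) = -12 (G(r) = 3*(-4) = -12)
L(a, g) = g/2 (L(a, g) = g*(½) = g/2)
C(T) = -12 + 3*T*(-6 + T) (C(T) = -12 + 3*(T*(T + (½)*(-12))) = -12 + 3*(T*(T - 6)) = -12 + 3*(T*(-6 + T)) = -12 + 3*T*(-6 + T))
I(m) = 3*m (I(m) = -m*(-3) = 3*m)
-33*(I(-5) + 1/C(5*(-3))) = -33*(3*(-5) + 1/(-12 - 90*(-3) + 3*(5*(-3))²)) = -33*(-15 + 1/(-12 - 18*(-15) + 3*(-15)²)) = -33*(-15 + 1/(-12 + 270 + 3*225)) = -33*(-15 + 1/(-12 + 270 + 675)) = -33*(-15 + 1/933) = -33*(-13994/933) = 153934/311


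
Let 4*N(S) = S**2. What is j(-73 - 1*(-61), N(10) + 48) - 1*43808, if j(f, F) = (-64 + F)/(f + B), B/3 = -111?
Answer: -5037923/115 ≈ -43808.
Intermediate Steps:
B = -333 (B = 3*(-111) = -333)
N(S) = S**2/4
j(f, F) = (-64 + F)/(-333 + f) (j(f, F) = (-64 + F)/(f - 333) = (-64 + F)/(-333 + f))
j(-73 - 1*(-61), N(10) + 48) - 1*43808 = (-64 + ((1/4)*10**2 + 48))/(-333 + (-73 - 1*(-61))) - 1*43808 = (-64 + ((1/4)*100 + 48))/(-333 + (-73 + 61)) - 43808 = (-64 + (25 + 48))/(-333 - 12) - 43808 = (-64 + 73)/(-345) - 43808 = -1/345*9 - 43808 = -3/115 - 43808 = -5037923/115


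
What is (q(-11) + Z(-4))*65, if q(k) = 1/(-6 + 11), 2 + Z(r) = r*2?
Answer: -637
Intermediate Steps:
Z(r) = -2 + 2*r (Z(r) = -2 + r*2 = -2 + 2*r)
q(k) = 1/5
(q(-11) + Z(-4))*65 = (1/5 + (-2 + 2*(-4)))*65 = (1/5 + (-2 - 8))*65 = (1/5 - 10)*65 = -49/5*65 = -637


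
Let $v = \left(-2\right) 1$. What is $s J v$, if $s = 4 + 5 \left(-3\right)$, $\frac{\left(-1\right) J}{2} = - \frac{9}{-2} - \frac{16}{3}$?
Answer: $\frac{110}{3} \approx 36.667$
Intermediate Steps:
$J = \frac{5}{3}$ ($J = - 2 \left(- \frac{9}{-2} - \frac{16}{3}\right) = - 2 \left(\left(-9\right) \left(- \frac{1}{2}\right) - \frac{16}{3}\right) = - 2 \left(\frac{9}{2} - \frac{16}{3}\right) = \left(-2\right) \left(- \frac{5}{6}\right) = \frac{5}{3} \approx 1.6667$)
$s = -11$ ($s = 4 - 15 = -11$)
$v = -2$
$s J v = \left(-11\right) \frac{5}{3} \left(-2\right) = \left(- \frac{55}{3}\right) \left(-2\right) = \frac{110}{3}$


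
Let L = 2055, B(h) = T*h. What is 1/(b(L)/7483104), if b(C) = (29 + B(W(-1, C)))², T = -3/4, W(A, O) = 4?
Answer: 1870776/169 ≈ 11070.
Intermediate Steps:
T = -¾ (T = -3*¼ = -¾ ≈ -0.75000)
B(h) = -3*h/4
b(C) = 676 (b(C) = (29 - ¾*4)² = (29 - 3)² = 26² = 676)
1/(b(L)/7483104) = 1/(676/7483104) = 1/(676*(1/7483104)) = 1/(169/1870776) = 1870776/169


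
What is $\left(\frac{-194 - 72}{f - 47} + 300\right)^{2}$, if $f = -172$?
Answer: $\frac{4351513156}{47961} \approx 90730.0$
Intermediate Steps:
$\left(\frac{-194 - 72}{f - 47} + 300\right)^{2} = \left(\frac{-194 - 72}{-172 - 47} + 300\right)^{2} = \left(- \frac{266}{-219} + 300\right)^{2} = \left(\left(-266\right) \left(- \frac{1}{219}\right) + 300\right)^{2} = \left(\frac{266}{219} + 300\right)^{2} = \left(\frac{65966}{219}\right)^{2} = \frac{4351513156}{47961}$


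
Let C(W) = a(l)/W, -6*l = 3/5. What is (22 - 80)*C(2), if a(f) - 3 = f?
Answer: -841/10 ≈ -84.100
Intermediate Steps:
l = -1/10 (l = -1/(2*5) = -1/6*3/5 = -1/10 ≈ -0.10000)
a(f) = 3 + f
C(W) = 29/(10*W) (C(W) = (3 - 1/10)/W = 29/(10*W))
(22 - 80)*C(2) = (22 - 80)*((29/10)/2) = -841/(5*2) = -58*29/20 = -841/10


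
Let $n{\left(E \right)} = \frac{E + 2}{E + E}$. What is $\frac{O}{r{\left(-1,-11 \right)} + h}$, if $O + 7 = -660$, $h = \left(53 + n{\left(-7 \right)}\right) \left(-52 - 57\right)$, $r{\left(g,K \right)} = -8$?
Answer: $\frac{406}{3545} \approx 0.11453$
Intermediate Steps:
$n{\left(E \right)} = \frac{2 + E}{2 E}$
$h = - \frac{81423}{14}$ ($h = \left(53 + \frac{2 - 7}{2 \left(-7\right)}\right) \left(-52 - 57\right) = \left(53 + \frac{1}{2} \left(- \frac{1}{7}\right) \left(-5\right)\right) \left(-109\right) = \left(53 + \frac{5}{14}\right) \left(-109\right) = \frac{747}{14} \left(-109\right) = - \frac{81423}{14} \approx -5815.9$)
$O = -667$ ($O = -7 - 660 = -667$)
$\frac{O}{r{\left(-1,-11 \right)} + h} = \frac{1}{-8 - \frac{81423}{14}} \left(-667\right) = \frac{1}{- \frac{81535}{14}} \left(-667\right) = \left(- \frac{14}{81535}\right) \left(-667\right) = \frac{406}{3545}$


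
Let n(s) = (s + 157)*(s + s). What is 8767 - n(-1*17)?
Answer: 13527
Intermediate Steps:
n(s) = 2*s*(157 + s) (n(s) = (157 + s)*(2*s) = 2*s*(157 + s))
8767 - n(-1*17) = 8767 - 2*(-1*17)*(157 - 1*17) = 8767 - 2*(-17)*(157 - 17) = 8767 - 2*(-17)*140 = 8767 - 1*(-4760) = 8767 + 4760 = 13527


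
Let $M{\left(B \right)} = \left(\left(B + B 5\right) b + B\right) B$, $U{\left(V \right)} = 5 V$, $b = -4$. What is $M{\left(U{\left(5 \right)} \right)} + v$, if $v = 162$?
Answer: $-14213$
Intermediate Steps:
$M{\left(B \right)} = - 23 B^{2}$ ($M{\left(B \right)} = \left(\left(B + B 5\right) \left(-4\right) + B\right) B = \left(\left(B + 5 B\right) \left(-4\right) + B\right) B = \left(6 B \left(-4\right) + B\right) B = \left(- 24 B + B\right) B = - 23 B B = - 23 B^{2}$)
$M{\left(U{\left(5 \right)} \right)} + v = - 23 \left(5 \cdot 5\right)^{2} + 162 = - 23 \cdot 25^{2} + 162 = \left(-23\right) 625 + 162 = -14375 + 162 = -14213$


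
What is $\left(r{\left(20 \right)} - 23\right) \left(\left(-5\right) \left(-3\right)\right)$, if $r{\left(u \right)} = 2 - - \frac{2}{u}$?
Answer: $- \frac{627}{2} \approx -313.5$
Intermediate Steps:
$r{\left(u \right)} = 2 + \frac{2}{u}$
$\left(r{\left(20 \right)} - 23\right) \left(\left(-5\right) \left(-3\right)\right) = \left(\left(2 + \frac{2}{20}\right) - 23\right) \left(\left(-5\right) \left(-3\right)\right) = \left(\left(2 + 2 \cdot \frac{1}{20}\right) - 23\right) 15 = \left(\left(2 + \frac{1}{10}\right) - 23\right) 15 = \left(\frac{21}{10} - 23\right) 15 = \left(- \frac{209}{10}\right) 15 = - \frac{627}{2}$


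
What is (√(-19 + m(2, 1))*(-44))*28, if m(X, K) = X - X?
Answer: -1232*I*√19 ≈ -5370.2*I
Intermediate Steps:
m(X, K) = 0
(√(-19 + m(2, 1))*(-44))*28 = (√(-19 + 0)*(-44))*28 = (√(-19)*(-44))*28 = ((I*√19)*(-44))*28 = -44*I*√19*28 = -1232*I*√19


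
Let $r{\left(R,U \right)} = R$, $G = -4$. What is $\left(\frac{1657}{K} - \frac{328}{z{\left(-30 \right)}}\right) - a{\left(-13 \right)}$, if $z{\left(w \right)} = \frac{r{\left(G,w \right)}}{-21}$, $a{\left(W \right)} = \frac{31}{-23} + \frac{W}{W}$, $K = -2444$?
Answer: $- \frac{96815623}{56212} \approx -1722.3$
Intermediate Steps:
$a{\left(W \right)} = - \frac{8}{23}$ ($a{\left(W \right)} = 31 \left(- \frac{1}{23}\right) + 1 = - \frac{31}{23} + 1 = - \frac{8}{23}$)
$z{\left(w \right)} = \frac{4}{21}$ ($z{\left(w \right)} = - \frac{4}{-21} = \left(-4\right) \left(- \frac{1}{21}\right) = \frac{4}{21}$)
$\left(\frac{1657}{K} - \frac{328}{z{\left(-30 \right)}}\right) - a{\left(-13 \right)} = \left(\frac{1657}{-2444} - \frac{328}{\frac{4}{21}}\right) - - \frac{8}{23} = \left(1657 \left(- \frac{1}{2444}\right) - 1722\right) + \frac{8}{23} = \left(- \frac{1657}{2444} - 1722\right) + \frac{8}{23} = - \frac{4210225}{2444} + \frac{8}{23} = - \frac{96815623}{56212}$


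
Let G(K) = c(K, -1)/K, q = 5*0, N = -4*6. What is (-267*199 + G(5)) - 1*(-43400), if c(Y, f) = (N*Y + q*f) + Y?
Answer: -9756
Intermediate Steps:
N = -24
q = 0
c(Y, f) = -23*Y (c(Y, f) = (-24*Y + 0*f) + Y = (-24*Y + 0) + Y = -24*Y + Y = -23*Y)
G(K) = -23 (G(K) = (-23*K)/K = -23)
(-267*199 + G(5)) - 1*(-43400) = (-267*199 - 23) - 1*(-43400) = (-53133 - 23) + 43400 = -53156 + 43400 = -9756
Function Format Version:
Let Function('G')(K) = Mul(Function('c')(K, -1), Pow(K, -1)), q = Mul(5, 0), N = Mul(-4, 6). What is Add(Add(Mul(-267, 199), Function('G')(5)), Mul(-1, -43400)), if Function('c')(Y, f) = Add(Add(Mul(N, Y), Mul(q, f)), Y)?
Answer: -9756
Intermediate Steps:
N = -24
q = 0
Function('c')(Y, f) = Mul(-23, Y) (Function('c')(Y, f) = Add(Add(Mul(-24, Y), Mul(0, f)), Y) = Add(Add(Mul(-24, Y), 0), Y) = Add(Mul(-24, Y), Y) = Mul(-23, Y))
Function('G')(K) = -23 (Function('G')(K) = Mul(Mul(-23, K), Pow(K, -1)) = -23)
Add(Add(Mul(-267, 199), Function('G')(5)), Mul(-1, -43400)) = Add(Add(Mul(-267, 199), -23), Mul(-1, -43400)) = Add(Add(-53133, -23), 43400) = Add(-53156, 43400) = -9756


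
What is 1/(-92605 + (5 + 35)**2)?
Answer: -1/91005 ≈ -1.0988e-5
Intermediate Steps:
1/(-92605 + (5 + 35)**2) = 1/(-92605 + 40**2) = 1/(-92605 + 1600) = 1/(-91005) = -1/91005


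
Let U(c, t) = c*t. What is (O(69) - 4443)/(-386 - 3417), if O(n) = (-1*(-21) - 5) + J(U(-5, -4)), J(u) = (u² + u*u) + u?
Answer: 3607/3803 ≈ 0.94846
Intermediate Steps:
J(u) = u + 2*u² (J(u) = (u² + u²) + u = 2*u² + u = u + 2*u²)
O(n) = 836 (O(n) = (-1*(-21) - 5) + (-5*(-4))*(1 + 2*(-5*(-4))) = (21 - 5) + 20*(1 + 2*20) = 16 + 20*(1 + 40) = 16 + 20*41 = 16 + 820 = 836)
(O(69) - 4443)/(-386 - 3417) = (836 - 4443)/(-386 - 3417) = -3607/(-3803) = -3607*(-1/3803) = 3607/3803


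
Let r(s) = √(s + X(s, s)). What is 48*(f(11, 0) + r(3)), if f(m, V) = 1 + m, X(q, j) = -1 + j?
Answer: 576 + 48*√5 ≈ 683.33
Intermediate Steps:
r(s) = √(-1 + 2*s) (r(s) = √(s + (-1 + s)) = √(-1 + 2*s))
48*(f(11, 0) + r(3)) = 48*((1 + 11) + √(-1 + 2*3)) = 48*(12 + √(-1 + 6)) = 48*(12 + √5) = 576 + 48*√5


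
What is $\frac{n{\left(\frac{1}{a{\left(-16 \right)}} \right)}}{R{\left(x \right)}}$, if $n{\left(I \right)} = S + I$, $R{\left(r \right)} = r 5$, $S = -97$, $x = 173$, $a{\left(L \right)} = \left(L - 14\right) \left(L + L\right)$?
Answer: $- \frac{93119}{830400} \approx -0.11214$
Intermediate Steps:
$a{\left(L \right)} = 2 L \left(-14 + L\right)$ ($a{\left(L \right)} = \left(-14 + L\right) 2 L = 2 L \left(-14 + L\right)$)
$R{\left(r \right)} = 5 r$
$n{\left(I \right)} = -97 + I$
$\frac{n{\left(\frac{1}{a{\left(-16 \right)}} \right)}}{R{\left(x \right)}} = \frac{-97 + \frac{1}{2 \left(-16\right) \left(-14 - 16\right)}}{5 \cdot 173} = \frac{-97 + \frac{1}{2 \left(-16\right) \left(-30\right)}}{865} = \left(-97 + \frac{1}{960}\right) \frac{1}{865} = \left(- \frac{93119}{960}\right) \frac{1}{865} = - \frac{93119}{830400}$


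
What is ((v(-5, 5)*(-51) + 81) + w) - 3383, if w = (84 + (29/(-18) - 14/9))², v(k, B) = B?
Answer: 107173/36 ≈ 2977.0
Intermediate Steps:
w = 235225/36 (w = (84 + (29*(-1/18) - 14*⅑))² = (84 + (-29/18 - 14/9))² = (84 - 19/6)² = (485/6)² = 235225/36 ≈ 6534.0)
((v(-5, 5)*(-51) + 81) + w) - 3383 = ((5*(-51) + 81) + 235225/36) - 3383 = ((-255 + 81) + 235225/36) - 3383 = (-174 + 235225/36) - 3383 = 228961/36 - 3383 = 107173/36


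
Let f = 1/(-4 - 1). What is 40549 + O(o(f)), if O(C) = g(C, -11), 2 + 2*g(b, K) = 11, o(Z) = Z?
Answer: 81107/2 ≈ 40554.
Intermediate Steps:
f = -⅕ (f = 1/(-5) = -⅕ ≈ -0.20000)
g(b, K) = 9/2 (g(b, K) = -1 + (½)*11 = -1 + 11/2 = 9/2)
O(C) = 9/2
40549 + O(o(f)) = 40549 + 9/2 = 81107/2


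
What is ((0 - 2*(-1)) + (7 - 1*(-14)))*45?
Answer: 1035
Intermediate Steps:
((0 - 2*(-1)) + (7 - 1*(-14)))*45 = ((0 + 2) + (7 + 14))*45 = (2 + 21)*45 = 23*45 = 1035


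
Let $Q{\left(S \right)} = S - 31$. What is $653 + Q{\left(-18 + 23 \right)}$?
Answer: $627$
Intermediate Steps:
$Q{\left(S \right)} = -31 + S$ ($Q{\left(S \right)} = S - 31 = -31 + S$)
$653 + Q{\left(-18 + 23 \right)} = 653 + \left(-31 + \left(-18 + 23\right)\right) = 653 + \left(-31 + 5\right) = 653 - 26 = 627$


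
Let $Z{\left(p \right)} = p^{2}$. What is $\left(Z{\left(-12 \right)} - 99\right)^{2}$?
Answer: $2025$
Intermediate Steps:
$\left(Z{\left(-12 \right)} - 99\right)^{2} = \left(\left(-12\right)^{2} - 99\right)^{2} = \left(144 - 99\right)^{2} = 45^{2} = 2025$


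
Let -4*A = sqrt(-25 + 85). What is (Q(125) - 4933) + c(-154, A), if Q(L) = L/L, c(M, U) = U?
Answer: -4932 - sqrt(15)/2 ≈ -4933.9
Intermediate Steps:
A = -sqrt(15)/2 (A = -sqrt(-25 + 85)/4 = -sqrt(15)/2 ≈ -1.9365)
Q(L) = 1
(Q(125) - 4933) + c(-154, A) = (1 - 4933) - sqrt(15)/2 = -4932 - sqrt(15)/2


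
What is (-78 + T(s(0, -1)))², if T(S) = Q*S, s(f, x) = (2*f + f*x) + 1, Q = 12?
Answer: 4356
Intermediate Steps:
s(f, x) = 1 + 2*f + f*x
T(S) = 12*S
(-78 + T(s(0, -1)))² = (-78 + 12*(1 + 2*0 + 0*(-1)))² = (-78 + 12*(1 + 0 + 0))² = (-78 + 12*1)² = (-78 + 12)² = (-66)² = 4356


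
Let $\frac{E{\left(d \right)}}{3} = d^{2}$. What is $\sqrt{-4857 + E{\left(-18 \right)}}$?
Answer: $i \sqrt{3885} \approx 62.33 i$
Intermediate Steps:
$E{\left(d \right)} = 3 d^{2}$
$\sqrt{-4857 + E{\left(-18 \right)}} = \sqrt{-4857 + 3 \left(-18\right)^{2}} = \sqrt{-4857 + 3 \cdot 324} = \sqrt{-4857 + 972} = \sqrt{-3885} = i \sqrt{3885}$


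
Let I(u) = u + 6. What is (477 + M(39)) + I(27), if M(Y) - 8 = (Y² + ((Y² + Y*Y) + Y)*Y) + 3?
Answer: 122201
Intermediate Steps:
I(u) = 6 + u
M(Y) = 11 + Y² + Y*(Y + 2*Y²) (M(Y) = 8 + ((Y² + ((Y² + Y*Y) + Y)*Y) + 3) = 8 + ((Y² + ((Y² + Y²) + Y)*Y) + 3) = 8 + ((Y² + (2*Y² + Y)*Y) + 3) = 8 + ((Y² + (Y + 2*Y²)*Y) + 3) = 8 + ((Y² + Y*(Y + 2*Y²)) + 3) = 8 + (3 + Y² + Y*(Y + 2*Y²)) = 11 + Y² + Y*(Y + 2*Y²))
(477 + M(39)) + I(27) = (477 + (11 + 2*39² + 2*39³)) + (6 + 27) = (477 + (11 + 2*1521 + 2*59319)) + 33 = (477 + (11 + 3042 + 118638)) + 33 = (477 + 121691) + 33 = 122168 + 33 = 122201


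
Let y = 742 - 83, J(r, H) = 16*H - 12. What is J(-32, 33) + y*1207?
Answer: 795929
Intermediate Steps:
J(r, H) = -12 + 16*H
y = 659
J(-32, 33) + y*1207 = (-12 + 16*33) + 659*1207 = (-12 + 528) + 795413 = 516 + 795413 = 795929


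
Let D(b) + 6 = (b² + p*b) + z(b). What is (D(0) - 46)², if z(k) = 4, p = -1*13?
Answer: 2304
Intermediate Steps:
p = -13
D(b) = -2 + b² - 13*b (D(b) = -6 + ((b² - 13*b) + 4) = -6 + (4 + b² - 13*b) = -2 + b² - 13*b)
(D(0) - 46)² = ((-2 + 0² - 13*0) - 46)² = ((-2 + 0 + 0) - 46)² = (-2 - 46)² = (-48)² = 2304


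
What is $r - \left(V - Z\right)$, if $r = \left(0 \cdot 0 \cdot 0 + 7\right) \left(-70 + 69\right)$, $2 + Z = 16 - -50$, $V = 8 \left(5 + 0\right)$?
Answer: $17$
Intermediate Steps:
$V = 40$ ($V = 8 \cdot 5 = 40$)
$Z = 64$ ($Z = -2 + \left(16 - -50\right) = -2 + \left(16 + 50\right) = -2 + 66 = 64$)
$r = -7$ ($r = \left(0 \cdot 0 + 7\right) \left(-1\right) = \left(0 + 7\right) \left(-1\right) = 7 \left(-1\right) = -7$)
$r - \left(V - Z\right) = -7 - \left(40 - 64\right) = -7 - -24 = -7 + 24 = 17$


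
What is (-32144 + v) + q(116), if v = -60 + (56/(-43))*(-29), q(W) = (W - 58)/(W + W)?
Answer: -5532549/172 ≈ -32166.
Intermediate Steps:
q(W) = (-58 + W)/(2*W) (q(W) = (-58 + W)/((2*W)) = (-58 + W)*(1/(2*W)) = (-58 + W)/(2*W))
v = -956/43 (v = -60 + (56*(-1/43))*(-29) = -60 - 56/43*(-29) = -60 + 1624/43 = -956/43 ≈ -22.233)
(-32144 + v) + q(116) = (-32144 - 956/43) + (½)*(-58 + 116)/116 = -1383148/43 + (½)*(1/116)*58 = -1383148/43 + ¼ = -5532549/172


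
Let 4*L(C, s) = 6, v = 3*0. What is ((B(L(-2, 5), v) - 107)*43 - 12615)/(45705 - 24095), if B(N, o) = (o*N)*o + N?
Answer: -34303/43220 ≈ -0.79368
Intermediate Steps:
v = 0
L(C, s) = 3/2 (L(C, s) = (¼)*6 = 3/2)
B(N, o) = N + N*o² (B(N, o) = (N*o)*o + N = N*o² + N = N + N*o²)
((B(L(-2, 5), v) - 107)*43 - 12615)/(45705 - 24095) = ((3*(1 + 0²)/2 - 107)*43 - 12615)/(45705 - 24095) = ((3*(1 + 0)/2 - 107)*43 - 12615)/21610 = (((3/2)*1 - 107)*43 - 12615)*(1/21610) = ((3/2 - 107)*43 - 12615)*(1/21610) = (-211/2*43 - 12615)*(1/21610) = (-9073/2 - 12615)*(1/21610) = -34303/2*1/21610 = -34303/43220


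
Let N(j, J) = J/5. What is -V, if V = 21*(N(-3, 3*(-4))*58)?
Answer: 14616/5 ≈ 2923.2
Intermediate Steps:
N(j, J) = J/5 (N(j, J) = J*(⅕) = J/5)
V = -14616/5 (V = 21*(((3*(-4))/5)*58) = 21*(((⅕)*(-12))*58) = 21*(-12/5*58) = 21*(-696/5) = -14616/5 ≈ -2923.2)
-V = -1*(-14616/5) = 14616/5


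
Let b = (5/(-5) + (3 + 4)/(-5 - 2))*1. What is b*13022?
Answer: -26044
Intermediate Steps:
b = -2 (b = (5*(-⅕) + 7/(-7))*1 = (-1 + 7*(-⅐))*1 = (-1 - 1)*1 = -2*1 = -2)
b*13022 = -2*13022 = -26044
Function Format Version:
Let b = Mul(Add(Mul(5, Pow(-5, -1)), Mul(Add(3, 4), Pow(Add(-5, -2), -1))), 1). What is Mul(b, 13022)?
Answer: -26044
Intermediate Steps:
b = -2 (b = Mul(Add(Mul(5, Rational(-1, 5)), Mul(7, Pow(-7, -1))), 1) = Mul(Add(-1, Mul(7, Rational(-1, 7))), 1) = Mul(Add(-1, -1), 1) = Mul(-2, 1) = -2)
Mul(b, 13022) = Mul(-2, 13022) = -26044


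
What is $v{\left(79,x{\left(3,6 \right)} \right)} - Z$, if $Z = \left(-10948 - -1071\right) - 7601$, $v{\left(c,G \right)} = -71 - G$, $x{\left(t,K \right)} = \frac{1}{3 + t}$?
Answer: $\frac{104441}{6} \approx 17407.0$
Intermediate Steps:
$Z = -17478$ ($Z = \left(-10948 + 1071\right) - 7601 = -9877 - 7601 = -17478$)
$v{\left(79,x{\left(3,6 \right)} \right)} - Z = \left(-71 - \frac{1}{3 + 3}\right) - -17478 = \left(-71 - \frac{1}{6}\right) + 17478 = - \frac{427}{6} + 17478 = \frac{104441}{6}$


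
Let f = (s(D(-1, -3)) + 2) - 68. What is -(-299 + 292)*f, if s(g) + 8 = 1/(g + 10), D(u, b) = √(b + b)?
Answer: 7*(-74*√6 + 739*I)/(√6 - 10*I) ≈ -517.34 - 0.16176*I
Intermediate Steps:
D(u, b) = √2*√b (D(u, b) = √(2*b) = √2*√b)
s(g) = -8 + 1/(10 + g) (s(g) = -8 + 1/(g + 10) = -8 + 1/(10 + g))
f = -66 + (-79 - 8*I*√6)/(10 + I*√6) (f = ((-79 - 8*√2*√(-3))/(10 + √2*√(-3)) + 2) - 68 = ((-79 - 8*√2*I*√3)/(10 + √2*(I*√3)) + 2) - 68 = ((-79 - 8*I*√6)/(10 + I*√6) + 2) - 68 = (2 + (-79 - 8*I*√6)/(10 + I*√6)) - 68 = -66 + (-79 - 8*I*√6)/(10 + I*√6) ≈ -73.906 - 0.023108*I)
-(-299 + 292)*f = -(-299 + 292)*(-74*√6 + 739*I)/(√6 - 10*I) = -(-7)*(-74*√6 + 739*I)/(√6 - 10*I) = 7*(-74*√6 + 739*I)/(√6 - 10*I)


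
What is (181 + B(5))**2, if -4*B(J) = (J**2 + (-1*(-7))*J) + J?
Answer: 434281/16 ≈ 27143.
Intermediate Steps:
B(J) = -2*J - J**2/4 (B(J) = -((J**2 + (-1*(-7))*J) + J)/4 = -((J**2 + 7*J) + J)/4 = -(J**2 + 8*J)/4 = -2*J - J**2/4)
(181 + B(5))**2 = (181 - 1/4*5*(8 + 5))**2 = (181 - 1/4*5*13)**2 = (181 - 65/4)**2 = (659/4)**2 = 434281/16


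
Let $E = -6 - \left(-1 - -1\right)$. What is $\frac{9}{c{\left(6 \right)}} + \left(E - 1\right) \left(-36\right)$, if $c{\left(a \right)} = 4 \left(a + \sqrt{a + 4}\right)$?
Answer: $\frac{13131}{52} - \frac{9 \sqrt{10}}{104} \approx 252.25$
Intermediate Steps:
$E = -6$ ($E = -6 - \left(-1 + 1\right) = -6 - 0 = -6 + 0 = -6$)
$c{\left(a \right)} = 4 a + 4 \sqrt{4 + a}$ ($c{\left(a \right)} = 4 \left(a + \sqrt{4 + a}\right) = 4 a + 4 \sqrt{4 + a}$)
$\frac{9}{c{\left(6 \right)}} + \left(E - 1\right) \left(-36\right) = \frac{9}{4 \cdot 6 + 4 \sqrt{4 + 6}} + \left(-6 - 1\right) \left(-36\right) = \frac{9}{24 + 4 \sqrt{10}} + \left(-6 - 1\right) \left(-36\right) = \frac{9}{24 + 4 \sqrt{10}} - -252 = \frac{9}{24 + 4 \sqrt{10}} + 252 = 252 + \frac{9}{24 + 4 \sqrt{10}}$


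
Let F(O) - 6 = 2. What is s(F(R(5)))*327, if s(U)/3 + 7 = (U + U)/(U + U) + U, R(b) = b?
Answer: 1962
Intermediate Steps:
F(O) = 8 (F(O) = 6 + 2 = 8)
s(U) = -18 + 3*U (s(U) = -21 + 3*((U + U)/(U + U) + U) = -21 + 3*((2*U)/((2*U)) + U) = -21 + 3*((2*U)*(1/(2*U)) + U) = -21 + 3*(1 + U) = -21 + (3 + 3*U) = -18 + 3*U)
s(F(R(5)))*327 = (-18 + 3*8)*327 = (-18 + 24)*327 = 6*327 = 1962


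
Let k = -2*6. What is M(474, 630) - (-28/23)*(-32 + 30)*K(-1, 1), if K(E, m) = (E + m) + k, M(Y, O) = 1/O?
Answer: 423383/14490 ≈ 29.219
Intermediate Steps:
k = -12
K(E, m) = -12 + E + m (K(E, m) = (E + m) - 12 = -12 + E + m)
M(474, 630) - (-28/23)*(-32 + 30)*K(-1, 1) = 1/630 - (-28/23)*(-32 + 30)*(-12 - 1 + 1) = 1/630 - -28*1/23*(-2)*(-12) = 1/630 - (-28/23*(-2))*(-12) = 1/630 - 56*(-12)/23 = 1/630 - 1*(-672/23) = 1/630 + 672/23 = 423383/14490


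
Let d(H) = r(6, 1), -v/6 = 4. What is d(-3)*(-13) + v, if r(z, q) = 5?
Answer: -89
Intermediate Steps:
v = -24 (v = -6*4 = -24)
d(H) = 5
d(-3)*(-13) + v = 5*(-13) - 24 = -65 - 24 = -89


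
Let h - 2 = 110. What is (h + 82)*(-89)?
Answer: -17266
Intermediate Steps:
h = 112 (h = 2 + 110 = 112)
(h + 82)*(-89) = (112 + 82)*(-89) = 194*(-89) = -17266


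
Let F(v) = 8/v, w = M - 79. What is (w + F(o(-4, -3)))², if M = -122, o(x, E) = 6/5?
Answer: 339889/9 ≈ 37765.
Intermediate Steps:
o(x, E) = 6/5 (o(x, E) = 6*(⅕) = 6/5)
w = -201 (w = -122 - 79 = -201)
(w + F(o(-4, -3)))² = (-201 + 8/(6/5))² = (-201 + 8*(⅚))² = (-201 + 20/3)² = (-583/3)² = 339889/9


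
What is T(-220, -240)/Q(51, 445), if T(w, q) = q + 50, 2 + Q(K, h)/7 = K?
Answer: -190/343 ≈ -0.55394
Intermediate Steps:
Q(K, h) = -14 + 7*K
T(w, q) = 50 + q
T(-220, -240)/Q(51, 445) = (50 - 240)/(-14 + 7*51) = -190/(-14 + 357) = -190/343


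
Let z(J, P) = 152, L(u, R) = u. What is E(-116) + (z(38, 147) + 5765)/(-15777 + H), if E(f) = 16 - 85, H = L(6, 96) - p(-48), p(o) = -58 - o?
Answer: -1093426/15761 ≈ -69.375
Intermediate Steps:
H = 16 (H = 6 - (-58 - 1*(-48)) = 6 - (-58 + 48) = 6 - 1*(-10) = 6 + 10 = 16)
E(f) = -69
E(-116) + (z(38, 147) + 5765)/(-15777 + H) = -69 + (152 + 5765)/(-15777 + 16) = -69 + 5917/(-15761) = -69 + 5917*(-1/15761) = -69 - 5917/15761 = -1093426/15761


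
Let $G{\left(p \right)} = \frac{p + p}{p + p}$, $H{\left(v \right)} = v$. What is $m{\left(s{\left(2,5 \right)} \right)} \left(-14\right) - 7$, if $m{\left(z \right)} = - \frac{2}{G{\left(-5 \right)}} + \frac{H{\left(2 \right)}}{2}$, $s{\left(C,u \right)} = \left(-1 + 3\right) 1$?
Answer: $7$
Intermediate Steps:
$s{\left(C,u \right)} = 2$ ($s{\left(C,u \right)} = 2 \cdot 1 = 2$)
$G{\left(p \right)} = 1$ ($G{\left(p \right)} = \frac{2 p}{2 p} = 2 p \frac{1}{2 p} = 1$)
$m{\left(z \right)} = -1$ ($m{\left(z \right)} = - \frac{2}{1} + \frac{2}{2} = \left(-2\right) 1 + 2 \cdot \frac{1}{2} = -2 + 1 = -1$)
$m{\left(s{\left(2,5 \right)} \right)} \left(-14\right) - 7 = \left(-1\right) \left(-14\right) - 7 = 14 - 7 = 7$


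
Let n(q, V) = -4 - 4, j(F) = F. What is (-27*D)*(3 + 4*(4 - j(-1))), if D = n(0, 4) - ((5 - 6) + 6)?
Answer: 8073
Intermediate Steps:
n(q, V) = -8
D = -13 (D = -8 - ((5 - 6) + 6) = -8 - (-1 + 6) = -8 - 1*5 = -8 - 5 = -13)
(-27*D)*(3 + 4*(4 - j(-1))) = (-27*(-13))*(3 + 4*(4 - 1*(-1))) = 351*(3 + 4*(4 + 1)) = 351*(3 + 4*5) = 351*(3 + 20) = 351*23 = 8073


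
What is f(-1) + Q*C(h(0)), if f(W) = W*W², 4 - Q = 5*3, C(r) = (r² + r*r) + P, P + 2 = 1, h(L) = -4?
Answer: -342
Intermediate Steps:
P = -1 (P = -2 + 1 = -1)
C(r) = -1 + 2*r² (C(r) = (r² + r*r) - 1 = (r² + r²) - 1 = 2*r² - 1 = -1 + 2*r²)
Q = -11 (Q = 4 - 5*3 = 4 - 1*15 = 4 - 15 = -11)
f(W) = W³
f(-1) + Q*C(h(0)) = (-1)³ - 11*(-1 + 2*(-4)²) = -1 - 11*(-1 + 2*16) = -1 - 11*(-1 + 32) = -1 - 11*31 = -1 - 341 = -342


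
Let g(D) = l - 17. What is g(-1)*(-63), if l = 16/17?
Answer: 17199/17 ≈ 1011.7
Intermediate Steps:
l = 16/17 (l = 16*(1/17) = 16/17 ≈ 0.94118)
g(D) = -273/17 (g(D) = 16/17 - 17 = -273/17)
g(-1)*(-63) = -273/17*(-63) = 17199/17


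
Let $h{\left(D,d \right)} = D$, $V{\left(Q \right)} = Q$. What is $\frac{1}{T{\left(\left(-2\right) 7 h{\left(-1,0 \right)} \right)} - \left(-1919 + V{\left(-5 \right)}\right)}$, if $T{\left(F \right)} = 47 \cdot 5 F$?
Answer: $\frac{1}{5214} \approx 0.00019179$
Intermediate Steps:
$T{\left(F \right)} = 235 F$
$\frac{1}{T{\left(\left(-2\right) 7 h{\left(-1,0 \right)} \right)} - \left(-1919 + V{\left(-5 \right)}\right)} = \frac{1}{235 \left(-2\right) 7 \left(-1\right) + \left(1919 - -5\right)} = \frac{1}{235 \left(\left(-14\right) \left(-1\right)\right) + \left(1919 + 5\right)} = \frac{1}{235 \cdot 14 + 1924} = \frac{1}{3290 + 1924} = \frac{1}{5214}$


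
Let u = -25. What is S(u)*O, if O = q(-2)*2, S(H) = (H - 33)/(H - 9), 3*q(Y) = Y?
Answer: -116/51 ≈ -2.2745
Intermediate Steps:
q(Y) = Y/3
S(H) = (-33 + H)/(-9 + H)
O = -4/3 (O = ((1/3)*(-2))*2 = -2/3*2 = -4/3 ≈ -1.3333)
S(u)*O = ((-33 - 25)/(-9 - 25))*(-4/3) = (-58/(-34))*(-4/3) = -1/34*(-58)*(-4/3) = (29/17)*(-4/3) = -116/51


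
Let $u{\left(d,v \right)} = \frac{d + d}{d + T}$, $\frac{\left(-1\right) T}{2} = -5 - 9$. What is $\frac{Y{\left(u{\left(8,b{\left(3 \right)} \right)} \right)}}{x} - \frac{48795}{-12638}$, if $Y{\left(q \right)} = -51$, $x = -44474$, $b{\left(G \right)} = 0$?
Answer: $\frac{542688342}{140515603} \approx 3.8621$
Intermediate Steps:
$T = 28$ ($T = - 2 \left(-5 - 9\right) = \left(-2\right) \left(-14\right) = 28$)
$u{\left(d,v \right)} = \frac{2 d}{28 + d}$ ($u{\left(d,v \right)} = \frac{d + d}{d + 28} = \frac{2 d}{28 + d}$)
$\frac{Y{\left(u{\left(8,b{\left(3 \right)} \right)} \right)}}{x} - \frac{48795}{-12638} = - \frac{51}{-44474} - \frac{48795}{-12638} = \left(-51\right) \left(- \frac{1}{44474}\right) - - \frac{48795}{12638} = \frac{51}{44474} + \frac{48795}{12638} = \frac{542688342}{140515603}$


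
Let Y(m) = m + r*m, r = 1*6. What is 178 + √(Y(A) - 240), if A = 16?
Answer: 178 + 8*I*√2 ≈ 178.0 + 11.314*I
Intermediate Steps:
r = 6
Y(m) = 7*m (Y(m) = m + 6*m = 7*m)
178 + √(Y(A) - 240) = 178 + √(7*16 - 240) = 178 + √(112 - 240) = 178 + √(-128) = 178 + 8*I*√2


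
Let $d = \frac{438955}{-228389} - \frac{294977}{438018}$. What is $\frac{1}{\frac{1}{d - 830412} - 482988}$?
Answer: $- \frac{11867632098638581}{5731923892071542173314} \approx -2.0704 \cdot 10^{-6}$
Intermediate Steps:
$d = - \frac{37091384749}{14291213286}$ ($d = 438955 \left(- \frac{1}{228389}\right) - \frac{294977}{438018} = - \frac{438955}{228389} - \frac{294977}{438018} = - \frac{37091384749}{14291213286} \approx -2.5954$)
$\frac{1}{\frac{1}{d - 830412} - 482988} = \frac{1}{\frac{1}{- \frac{37091384749}{14291213286} - 830412} - 482988} = \frac{1}{\frac{1}{- \frac{11867632098638581}{14291213286}} - 482988} = \frac{1}{- \frac{14291213286}{11867632098638581} - 482988} = \frac{1}{- \frac{5731923892071542173314}{11867632098638581}} = - \frac{11867632098638581}{5731923892071542173314}$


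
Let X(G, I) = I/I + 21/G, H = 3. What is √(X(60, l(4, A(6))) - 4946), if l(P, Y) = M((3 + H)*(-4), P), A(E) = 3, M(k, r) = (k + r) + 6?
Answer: I*√494465/10 ≈ 70.318*I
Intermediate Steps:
M(k, r) = 6 + k + r
l(P, Y) = -18 + P (l(P, Y) = 6 + (3 + 3)*(-4) + P = 6 + 6*(-4) + P = 6 - 24 + P = -18 + P)
X(G, I) = 1 + 21/G
√(X(60, l(4, A(6))) - 4946) = √((21 + 60)/60 - 4946) = √((1/60)*81 - 4946) = √(27/20 - 4946) = √(-98893/20) = I*√494465/10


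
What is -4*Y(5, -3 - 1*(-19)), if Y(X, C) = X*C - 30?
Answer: -200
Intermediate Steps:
Y(X, C) = -30 + C*X (Y(X, C) = C*X - 30 = -30 + C*X)
-4*Y(5, -3 - 1*(-19)) = -4*(-30 + (-3 - 1*(-19))*5) = -4*(-30 + (-3 + 19)*5) = -4*(-30 + 16*5) = -4*(-30 + 80) = -4*50 = -200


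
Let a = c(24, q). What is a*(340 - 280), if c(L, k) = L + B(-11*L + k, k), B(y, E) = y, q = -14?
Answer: -15240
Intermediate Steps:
c(L, k) = k - 10*L (c(L, k) = L + (-11*L + k) = L + (k - 11*L) = k - 10*L)
a = -254 (a = -14 - 10*24 = -14 - 240 = -254)
a*(340 - 280) = -254*(340 - 280) = -254*60 = -15240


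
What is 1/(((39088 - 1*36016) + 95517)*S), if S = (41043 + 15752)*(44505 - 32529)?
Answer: 1/67057962365880 ≈ 1.4912e-14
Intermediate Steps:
S = 680176920 (S = 56795*11976 = 680176920)
1/(((39088 - 1*36016) + 95517)*S) = 1/(((39088 - 1*36016) + 95517)*680176920) = (1/680176920)/((39088 - 36016) + 95517) = (1/680176920)/(3072 + 95517) = (1/680176920)/98589 = (1/98589)*(1/680176920) = 1/67057962365880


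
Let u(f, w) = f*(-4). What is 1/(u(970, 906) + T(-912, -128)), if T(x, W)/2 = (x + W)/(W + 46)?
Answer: -41/158040 ≈ -0.00025943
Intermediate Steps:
T(x, W) = 2*(W + x)/(46 + W) (T(x, W) = 2*((x + W)/(W + 46)) = 2*((W + x)/(46 + W)) = 2*(W + x)/(46 + W))
u(f, w) = -4*f
1/(u(970, 906) + T(-912, -128)) = 1/(-4*970 + 2*(-128 - 912)/(46 - 128)) = 1/(-3880 + 2*(-1040)/(-82)) = 1/(-3880 + 2*(-1/82)*(-1040)) = 1/(-3880 + 1040/41) = 1/(-158040/41) = -41/158040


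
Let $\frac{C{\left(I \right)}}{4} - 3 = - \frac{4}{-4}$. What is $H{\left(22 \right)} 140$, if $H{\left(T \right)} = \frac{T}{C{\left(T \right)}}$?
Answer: $\frac{385}{2} \approx 192.5$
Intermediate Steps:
$C{\left(I \right)} = 16$ ($C{\left(I \right)} = 12 + 4 \left(- \frac{4}{-4}\right) = 12 + 4 \left(\left(-4\right) \left(- \frac{1}{4}\right)\right) = 12 + 4 \cdot 1 = 12 + 4 = 16$)
$H{\left(T \right)} = \frac{T}{16}$
$H{\left(22 \right)} 140 = \frac{1}{16} \cdot 22 \cdot 140 = \frac{11}{8} \cdot 140 = \frac{385}{2}$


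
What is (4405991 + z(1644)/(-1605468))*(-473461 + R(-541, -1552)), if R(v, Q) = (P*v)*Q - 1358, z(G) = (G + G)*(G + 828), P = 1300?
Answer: 643142021865764723951/133789 ≈ 4.8071e+15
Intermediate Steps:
z(G) = 2*G*(828 + G) (z(G) = (2*G)*(828 + G) = 2*G*(828 + G))
R(v, Q) = -1358 + 1300*Q*v (R(v, Q) = (1300*v)*Q - 1358 = 1300*Q*v - 1358 = -1358 + 1300*Q*v)
(4405991 + z(1644)/(-1605468))*(-473461 + R(-541, -1552)) = (4405991 + (2*1644*(828 + 1644))/(-1605468))*(-473461 + (-1358 + 1300*(-1552)*(-541))) = (4405991 + (2*1644*2472)*(-1/1605468))*(-473461 + (-1358 + 1091521600)) = (4405991 + 8127936*(-1/1605468))*(-473461 + 1091520242) = (4405991 - 677328/133789)*1091046781 = (589472452571/133789)*1091046781 = 643142021865764723951/133789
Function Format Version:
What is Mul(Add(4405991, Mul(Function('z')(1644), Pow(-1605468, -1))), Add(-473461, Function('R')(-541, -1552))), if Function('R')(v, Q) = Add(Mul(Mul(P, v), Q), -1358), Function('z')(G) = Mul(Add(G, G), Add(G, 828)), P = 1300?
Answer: Rational(643142021865764723951, 133789) ≈ 4.8071e+15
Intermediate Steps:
Function('z')(G) = Mul(2, G, Add(828, G)) (Function('z')(G) = Mul(Mul(2, G), Add(828, G)) = Mul(2, G, Add(828, G)))
Function('R')(v, Q) = Add(-1358, Mul(1300, Q, v)) (Function('R')(v, Q) = Add(Mul(Mul(1300, v), Q), -1358) = Add(Mul(1300, Q, v), -1358) = Add(-1358, Mul(1300, Q, v)))
Mul(Add(4405991, Mul(Function('z')(1644), Pow(-1605468, -1))), Add(-473461, Function('R')(-541, -1552))) = Mul(Add(4405991, Mul(Mul(2, 1644, Add(828, 1644)), Pow(-1605468, -1))), Add(-473461, Add(-1358, Mul(1300, -1552, -541)))) = Mul(Add(4405991, Mul(Mul(2, 1644, 2472), Rational(-1, 1605468))), Add(-473461, Add(-1358, 1091521600))) = Mul(Add(4405991, Mul(8127936, Rational(-1, 1605468))), Add(-473461, 1091520242)) = Mul(Add(4405991, Rational(-677328, 133789)), 1091046781) = Mul(Rational(589472452571, 133789), 1091046781) = Rational(643142021865764723951, 133789)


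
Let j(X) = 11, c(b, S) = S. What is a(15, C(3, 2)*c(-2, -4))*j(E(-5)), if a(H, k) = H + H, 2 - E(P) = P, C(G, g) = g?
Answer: 330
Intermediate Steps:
E(P) = 2 - P
a(H, k) = 2*H
a(15, C(3, 2)*c(-2, -4))*j(E(-5)) = (2*15)*11 = 30*11 = 330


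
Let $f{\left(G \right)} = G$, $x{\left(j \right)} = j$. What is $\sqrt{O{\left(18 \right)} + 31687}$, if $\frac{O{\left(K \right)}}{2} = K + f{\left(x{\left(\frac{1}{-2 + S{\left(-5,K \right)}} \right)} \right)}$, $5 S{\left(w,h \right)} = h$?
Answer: $\frac{\sqrt{126897}}{2} \approx 178.11$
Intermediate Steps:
$S{\left(w,h \right)} = \frac{h}{5}$
$O{\left(K \right)} = 2 K + \frac{2}{-2 + \frac{K}{5}}$ ($O{\left(K \right)} = 2 \left(K + \frac{1}{-2 + \frac{K}{5}}\right) = 2 K + \frac{2}{-2 + \frac{K}{5}}$)
$\sqrt{O{\left(18 \right)} + 31687} = \sqrt{\frac{2 \left(5 + 18 \left(-10 + 18\right)\right)}{-10 + 18} + 31687} = \sqrt{\frac{2 \left(5 + 18 \cdot 8\right)}{8} + 31687} = \sqrt{2 \cdot \frac{1}{8} \left(5 + 144\right) + 31687} = \sqrt{2 \cdot \frac{1}{8} \cdot 149 + 31687} = \sqrt{\frac{149}{4} + 31687} = \sqrt{\frac{126897}{4}} = \frac{\sqrt{126897}}{2}$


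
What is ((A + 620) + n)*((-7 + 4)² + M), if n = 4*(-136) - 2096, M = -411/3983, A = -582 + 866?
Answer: -8788128/569 ≈ -15445.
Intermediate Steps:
A = 284
M = -411/3983 (M = -411*1/3983 = -411/3983 ≈ -0.10319)
n = -2640 (n = -544 - 2096 = -2640)
((A + 620) + n)*((-7 + 4)² + M) = ((284 + 620) - 2640)*((-7 + 4)² - 411/3983) = (904 - 2640)*((-3)² - 411/3983) = -1736*(9 - 411/3983) = -1736*35436/3983 = -8788128/569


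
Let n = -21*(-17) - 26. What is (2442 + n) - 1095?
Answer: 1678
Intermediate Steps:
n = 331 (n = 357 - 26 = 331)
(2442 + n) - 1095 = (2442 + 331) - 1095 = 2773 - 1095 = 1678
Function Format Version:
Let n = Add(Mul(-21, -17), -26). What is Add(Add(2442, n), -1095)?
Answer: 1678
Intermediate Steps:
n = 331 (n = Add(357, -26) = 331)
Add(Add(2442, n), -1095) = Add(Add(2442, 331), -1095) = Add(2773, -1095) = 1678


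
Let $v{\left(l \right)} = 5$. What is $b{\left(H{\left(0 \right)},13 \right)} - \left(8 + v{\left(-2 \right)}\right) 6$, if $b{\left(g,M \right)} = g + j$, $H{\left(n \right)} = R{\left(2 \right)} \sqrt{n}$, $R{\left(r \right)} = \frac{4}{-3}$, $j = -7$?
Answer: $-85$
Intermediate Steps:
$R{\left(r \right)} = - \frac{4}{3}$ ($R{\left(r \right)} = 4 \left(- \frac{1}{3}\right) = - \frac{4}{3}$)
$H{\left(n \right)} = - \frac{4 \sqrt{n}}{3}$
$b{\left(g,M \right)} = -7 + g$ ($b{\left(g,M \right)} = g - 7 = -7 + g$)
$b{\left(H{\left(0 \right)},13 \right)} - \left(8 + v{\left(-2 \right)}\right) 6 = \left(-7 - \frac{4 \sqrt{0}}{3}\right) - \left(8 + 5\right) 6 = \left(-7 - 0\right) - 13 \cdot 6 = \left(-7 + 0\right) - 78 = -7 - 78 = -85$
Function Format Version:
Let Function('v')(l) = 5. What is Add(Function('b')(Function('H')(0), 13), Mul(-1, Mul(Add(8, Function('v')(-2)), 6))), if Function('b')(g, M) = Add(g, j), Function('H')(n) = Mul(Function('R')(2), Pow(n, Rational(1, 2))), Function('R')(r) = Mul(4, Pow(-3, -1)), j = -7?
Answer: -85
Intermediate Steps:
Function('R')(r) = Rational(-4, 3) (Function('R')(r) = Mul(4, Rational(-1, 3)) = Rational(-4, 3))
Function('H')(n) = Mul(Rational(-4, 3), Pow(n, Rational(1, 2)))
Function('b')(g, M) = Add(-7, g) (Function('b')(g, M) = Add(g, -7) = Add(-7, g))
Add(Function('b')(Function('H')(0), 13), Mul(-1, Mul(Add(8, Function('v')(-2)), 6))) = Add(Add(-7, Mul(Rational(-4, 3), Pow(0, Rational(1, 2)))), Mul(-1, Mul(Add(8, 5), 6))) = Add(Add(-7, Mul(Rational(-4, 3), 0)), Mul(-1, Mul(13, 6))) = Add(Add(-7, 0), Mul(-1, 78)) = Add(-7, -78) = -85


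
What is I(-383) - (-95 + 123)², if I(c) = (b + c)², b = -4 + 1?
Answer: 148212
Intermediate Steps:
b = -3
I(c) = (-3 + c)²
I(-383) - (-95 + 123)² = (-3 - 383)² - (-95 + 123)² = (-386)² - 1*28² = 148996 - 1*784 = 148996 - 784 = 148212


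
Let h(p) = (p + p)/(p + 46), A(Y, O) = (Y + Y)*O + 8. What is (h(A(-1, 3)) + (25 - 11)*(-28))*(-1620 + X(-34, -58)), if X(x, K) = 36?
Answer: 620796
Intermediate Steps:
A(Y, O) = 8 + 2*O*Y (A(Y, O) = (2*Y)*O + 8 = 2*O*Y + 8 = 8 + 2*O*Y)
h(p) = 2*p/(46 + p) (h(p) = (2*p)/(46 + p) = 2*p/(46 + p))
(h(A(-1, 3)) + (25 - 11)*(-28))*(-1620 + X(-34, -58)) = (2*(8 + 2*3*(-1))/(46 + (8 + 2*3*(-1))) + (25 - 11)*(-28))*(-1620 + 36) = (2*(8 - 6)/(46 + (8 - 6)) + 14*(-28))*(-1584) = (2*2/(46 + 2) - 392)*(-1584) = (2*2/48 - 392)*(-1584) = (2*2*(1/48) - 392)*(-1584) = (1/12 - 392)*(-1584) = -4703/12*(-1584) = 620796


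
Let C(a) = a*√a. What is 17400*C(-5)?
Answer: -87000*I*√5 ≈ -1.9454e+5*I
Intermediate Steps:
C(a) = a^(3/2)
17400*C(-5) = 17400*(-5)^(3/2) = 17400*(-5*I*√5) = -87000*I*√5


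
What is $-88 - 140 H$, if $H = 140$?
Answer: $-19688$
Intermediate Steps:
$-88 - 140 H = -88 - 19600 = -19688$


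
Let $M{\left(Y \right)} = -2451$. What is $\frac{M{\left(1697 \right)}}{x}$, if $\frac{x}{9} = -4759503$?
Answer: $\frac{817}{14278509} \approx 5.7219 \cdot 10^{-5}$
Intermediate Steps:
$x = -42835527$ ($x = 9 \left(-4759503\right) = -42835527$)
$\frac{M{\left(1697 \right)}}{x} = - \frac{2451}{-42835527} = \left(-2451\right) \left(- \frac{1}{42835527}\right) = \frac{817}{14278509}$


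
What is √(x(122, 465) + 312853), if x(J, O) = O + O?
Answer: √313783 ≈ 560.16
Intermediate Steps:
x(J, O) = 2*O
√(x(122, 465) + 312853) = √(2*465 + 312853) = √(930 + 312853) = √313783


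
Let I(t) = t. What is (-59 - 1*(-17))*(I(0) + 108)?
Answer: -4536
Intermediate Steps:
(-59 - 1*(-17))*(I(0) + 108) = (-59 - 1*(-17))*(0 + 108) = (-59 + 17)*108 = -42*108 = -4536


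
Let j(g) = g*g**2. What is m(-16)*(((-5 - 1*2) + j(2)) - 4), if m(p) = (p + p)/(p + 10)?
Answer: -16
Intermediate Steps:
m(p) = 2*p/(10 + p) (m(p) = (2*p)/(10 + p) = 2*p/(10 + p))
j(g) = g**3
m(-16)*(((-5 - 1*2) + j(2)) - 4) = (2*(-16)/(10 - 16))*(((-5 - 1*2) + 2**3) - 4) = (2*(-16)/(-6))*(((-5 - 2) + 8) - 4) = (2*(-16)*(-1/6))*((-7 + 8) - 4) = 16*(1 - 4)/3 = (16/3)*(-3) = -16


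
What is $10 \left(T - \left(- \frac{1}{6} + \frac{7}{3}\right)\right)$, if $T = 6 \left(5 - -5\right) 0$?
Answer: $- \frac{65}{3} \approx -21.667$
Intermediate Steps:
$T = 0$ ($T = 6 \left(5 + 5\right) 0 = 6 \cdot 10 \cdot 0 = 60 \cdot 0 = 0$)
$10 \left(T - \left(- \frac{1}{6} + \frac{7}{3}\right)\right) = 10 \left(0 - \left(- \frac{1}{6} + \frac{7}{3}\right)\right) = 10 \left(0 - \frac{13}{6}\right) = 10 \left(- \frac{13}{6}\right) = - \frac{65}{3}$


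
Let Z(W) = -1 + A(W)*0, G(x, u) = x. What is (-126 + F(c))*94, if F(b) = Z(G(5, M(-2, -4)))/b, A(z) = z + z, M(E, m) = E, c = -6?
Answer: -35485/3 ≈ -11828.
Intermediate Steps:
A(z) = 2*z
Z(W) = -1 (Z(W) = -1 + (2*W)*0 = -1 + 0 = -1)
F(b) = -1/b
(-126 + F(c))*94 = (-126 - 1/(-6))*94 = (-126 - 1*(-⅙))*94 = (-126 + ⅙)*94 = -755/6*94 = -35485/3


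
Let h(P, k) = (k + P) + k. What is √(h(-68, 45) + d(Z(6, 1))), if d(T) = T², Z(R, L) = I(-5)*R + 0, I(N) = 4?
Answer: √598 ≈ 24.454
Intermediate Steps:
Z(R, L) = 4*R (Z(R, L) = 4*R + 0 = 4*R)
h(P, k) = P + 2*k (h(P, k) = (P + k) + k = P + 2*k)
√(h(-68, 45) + d(Z(6, 1))) = √((-68 + 2*45) + (4*6)²) = √((-68 + 90) + 24²) = √(22 + 576) = √598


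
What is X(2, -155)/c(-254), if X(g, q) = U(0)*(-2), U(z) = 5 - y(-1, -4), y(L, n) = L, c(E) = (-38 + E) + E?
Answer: 2/91 ≈ 0.021978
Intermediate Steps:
c(E) = -38 + 2*E
U(z) = 6 (U(z) = 5 - 1*(-1) = 5 + 1 = 6)
X(g, q) = -12 (X(g, q) = 6*(-2) = -12)
X(2, -155)/c(-254) = -12/(-38 + 2*(-254)) = -12/(-38 - 508) = -12/(-546) = -12*(-1/546) = 2/91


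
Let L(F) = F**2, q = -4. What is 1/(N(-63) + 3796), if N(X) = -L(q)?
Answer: 1/3780 ≈ 0.00026455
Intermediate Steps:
N(X) = -16 (N(X) = -1*(-4)**2 = -1*16 = -16)
1/(N(-63) + 3796) = 1/(-16 + 3796) = 1/3780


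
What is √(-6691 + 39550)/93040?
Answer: 3*√3651/93040 ≈ 0.0019483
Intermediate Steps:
√(-6691 + 39550)/93040 = √32859*(1/93040) = (3*√3651)*(1/93040) = 3*√3651/93040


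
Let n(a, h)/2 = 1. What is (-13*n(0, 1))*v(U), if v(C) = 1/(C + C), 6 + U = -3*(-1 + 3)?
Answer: 13/12 ≈ 1.0833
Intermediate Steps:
n(a, h) = 2 (n(a, h) = 2*1 = 2)
U = -12 (U = -6 - 3*(-1 + 3) = -6 - 3*2 = -6 - 6 = -12)
v(C) = 1/(2*C)
(-13*n(0, 1))*v(U) = (-13*2)*((1/2)/(-12)) = -13*(-1)/12 = -26*(-1/24) = 13/12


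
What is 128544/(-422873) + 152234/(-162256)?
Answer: -42616341773/34306840744 ≈ -1.2422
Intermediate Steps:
128544/(-422873) + 152234/(-162256) = 128544*(-1/422873) + 152234*(-1/162256) = -128544/422873 - 76117/81128 = -42616341773/34306840744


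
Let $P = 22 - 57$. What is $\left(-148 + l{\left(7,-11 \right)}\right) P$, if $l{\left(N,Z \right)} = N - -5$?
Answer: $4760$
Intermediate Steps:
$l{\left(N,Z \right)} = 5 + N$ ($l{\left(N,Z \right)} = N + 5 = 5 + N$)
$P = -35$
$\left(-148 + l{\left(7,-11 \right)}\right) P = \left(-148 + \left(5 + 7\right)\right) \left(-35\right) = \left(-148 + 12\right) \left(-35\right) = \left(-136\right) \left(-35\right) = 4760$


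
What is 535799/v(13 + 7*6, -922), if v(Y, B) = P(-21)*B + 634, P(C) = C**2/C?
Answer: 535799/19996 ≈ 26.795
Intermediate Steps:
P(C) = C
v(Y, B) = 634 - 21*B (v(Y, B) = -21*B + 634 = 634 - 21*B)
535799/v(13 + 7*6, -922) = 535799/(634 - 21*(-922)) = 535799/(634 + 19362) = 535799/19996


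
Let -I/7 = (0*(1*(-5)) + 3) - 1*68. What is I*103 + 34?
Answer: 46899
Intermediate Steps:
I = 455 (I = -7*((0*(1*(-5)) + 3) - 1*68) = -7*((0*(-5) + 3) - 68) = -7*((0 + 3) - 68) = -7*(3 - 68) = -7*(-65) = 455)
I*103 + 34 = 455*103 + 34 = 46865 + 34 = 46899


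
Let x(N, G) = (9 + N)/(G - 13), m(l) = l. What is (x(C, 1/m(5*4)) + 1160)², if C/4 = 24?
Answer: 1816464400/1369 ≈ 1.3269e+6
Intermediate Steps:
C = 96 (C = 4*24 = 96)
x(N, G) = (9 + N)/(-13 + G)
(x(C, 1/m(5*4)) + 1160)² = ((9 + 96)/(-13 + 1/(5*4)) + 1160)² = (105/(-13 + 1/20) + 1160)² = (105/(-259/20) + 1160)² = (-20/259*105 + 1160)² = (-300/37 + 1160)² = (42620/37)² = 1816464400/1369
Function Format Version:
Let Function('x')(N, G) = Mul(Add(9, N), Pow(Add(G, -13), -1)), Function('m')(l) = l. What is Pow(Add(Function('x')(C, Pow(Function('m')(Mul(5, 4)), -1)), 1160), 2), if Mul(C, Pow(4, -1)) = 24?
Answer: Rational(1816464400, 1369) ≈ 1.3269e+6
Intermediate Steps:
C = 96 (C = Mul(4, 24) = 96)
Function('x')(N, G) = Mul(Pow(Add(-13, G), -1), Add(9, N)) (Function('x')(N, G) = Mul(Add(9, N), Pow(Add(-13, G), -1)) = Mul(Pow(Add(-13, G), -1), Add(9, N)))
Pow(Add(Function('x')(C, Pow(Function('m')(Mul(5, 4)), -1)), 1160), 2) = Pow(Add(Mul(Pow(Add(-13, Pow(Mul(5, 4), -1)), -1), Add(9, 96)), 1160), 2) = Pow(Add(Mul(Pow(Add(-13, Pow(20, -1)), -1), 105), 1160), 2) = Pow(Add(Mul(Pow(Add(-13, Rational(1, 20)), -1), 105), 1160), 2) = Pow(Add(Mul(Pow(Rational(-259, 20), -1), 105), 1160), 2) = Pow(Add(Mul(Rational(-20, 259), 105), 1160), 2) = Pow(Add(Rational(-300, 37), 1160), 2) = Pow(Rational(42620, 37), 2) = Rational(1816464400, 1369)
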